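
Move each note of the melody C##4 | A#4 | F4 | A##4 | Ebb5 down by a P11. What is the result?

G##2 E#3 C3 E##3 Bbb3

C##4 gives G##2
A#4 gives E#3
F4 gives C3
A##4 gives E##3
Ebb5 gives Bbb3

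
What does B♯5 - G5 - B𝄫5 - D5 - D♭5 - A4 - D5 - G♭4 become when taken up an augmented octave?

B#5 becomes B##6
G5 becomes G#6
Bbb5 becomes Bb6
D5 becomes D#6
Db5 becomes D6
A4 becomes A#5
D5 becomes D#6
Gb4 becomes G5

B##6 G#6 Bb6 D#6 D6 A#5 D#6 G5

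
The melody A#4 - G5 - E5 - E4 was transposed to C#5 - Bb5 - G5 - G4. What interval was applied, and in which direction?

up a minor third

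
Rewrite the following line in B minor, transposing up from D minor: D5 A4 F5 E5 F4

B5 F#5 D6 C#6 D5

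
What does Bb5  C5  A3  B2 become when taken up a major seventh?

Bb5: a seventh up reaches A, and 11 semitones makes it A6.
A major seventh up from C5 gives B5.
A3: a seventh up reaches G, and 11 semitones makes it G#4.
A major seventh up from B2 gives A#3.

A6 B5 G#4 A#3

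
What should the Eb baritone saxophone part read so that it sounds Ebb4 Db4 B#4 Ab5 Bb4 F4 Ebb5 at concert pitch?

Written C4 sounds as Eb2 on the Eb baritone saxophone, so concert pitches are written a major thirteenth up.
Ebb4 → Cb6
Db4 → Bb5
B#4 → G##6
Ab5 → F7
Bb4 → G6
F4 → D6
Ebb5 → Cb7

Cb6 Bb5 G##6 F7 G6 D6 Cb7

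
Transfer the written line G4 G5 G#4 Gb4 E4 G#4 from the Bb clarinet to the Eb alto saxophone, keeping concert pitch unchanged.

D5 D6 D#5 Db5 B4 D#5

First find concert pitch: the Bb clarinet sounds a major second below written, so G4 G5 G#4 Gb4 E4 G#4 sounds F4 F5 F#4 Fb4 D4 F#4.
Then write for Eb alto saxophone: it sounds a major sixth below written, so the part must be a major sixth above concert.
F4 → D5
F5 → D6
F#4 → D#5
Fb4 → Db5
D4 → B4
F#4 → D#5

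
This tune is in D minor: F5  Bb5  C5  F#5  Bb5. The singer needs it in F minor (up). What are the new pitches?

Ab5 Db6 Eb5 A5 Db6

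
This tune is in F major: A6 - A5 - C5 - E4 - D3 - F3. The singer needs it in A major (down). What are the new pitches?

From F down to A is a minor sixth; apply that to each pitch.
A6 to C#6
A5 to C#5
C5 to E4
E4 to G#3
D3 to F#2
F3 to A2

C#6 C#5 E4 G#3 F#2 A2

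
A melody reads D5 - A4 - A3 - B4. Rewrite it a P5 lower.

D5 becomes G4
A4 becomes D4
A3 becomes D3
B4 becomes E4

G4 D4 D3 E4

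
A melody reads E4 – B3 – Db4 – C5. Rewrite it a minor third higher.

E4 up a minor third is G4.
B3 up a minor third is D4.
A minor third up from Db4 gives Fb4.
C5: a third up reaches E, and 3 semitones makes it Eb5.

G4 D4 Fb4 Eb5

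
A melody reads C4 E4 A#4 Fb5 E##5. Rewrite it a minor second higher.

Db4 F4 B4 Gbb5 F##5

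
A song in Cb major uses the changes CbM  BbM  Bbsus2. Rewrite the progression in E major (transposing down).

EM D#M D#sus2

Cb major down to E major is a diminished sixth; each chord root moves by that interval while the quality stays the same.
CbM: root Cb down a diminished sixth → E, giving EM.
BbM: root Bb down a diminished sixth → D#, giving D#M.
Bbsus2: root Bb down a diminished sixth → D#, giving D#sus2.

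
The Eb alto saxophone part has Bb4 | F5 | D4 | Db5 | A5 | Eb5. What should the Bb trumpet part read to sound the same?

Eb4 Bb4 G3 Gb4 D5 Ab4

First find concert pitch: the Eb alto saxophone sounds a major sixth below written, so Bb4 F5 D4 Db5 A5 Eb5 sounds Db4 Ab4 F3 Fb4 C5 Gb4.
Then write for Bb trumpet: it sounds a major second below written, so the part must be a major second above concert.
Db4 → Eb4
Ab4 → Bb4
F3 → G3
Fb4 → Gb4
C5 → D5
Gb4 → Ab4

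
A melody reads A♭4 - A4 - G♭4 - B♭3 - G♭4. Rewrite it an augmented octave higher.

Ab4 gives A5
A4 gives A#5
Gb4 gives G5
Bb3 gives B4
Gb4 gives G5

A5 A#5 G5 B4 G5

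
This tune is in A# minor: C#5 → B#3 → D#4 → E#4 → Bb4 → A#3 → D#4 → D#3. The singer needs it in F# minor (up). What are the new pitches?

A5 G#4 B4 C#5 Gb5 F#4 B4 B3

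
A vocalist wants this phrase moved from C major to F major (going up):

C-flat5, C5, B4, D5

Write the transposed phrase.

Fb5 F5 E5 G5

C major to F major up is a perfect fourth, so every note moves up by that interval.
Cb5 -> Fb5
C5 -> F5
B4 -> E5
D5 -> G5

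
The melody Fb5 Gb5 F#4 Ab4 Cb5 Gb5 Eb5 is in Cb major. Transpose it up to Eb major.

Ab5 Bb5 A#4 C5 Eb5 Bb5 G5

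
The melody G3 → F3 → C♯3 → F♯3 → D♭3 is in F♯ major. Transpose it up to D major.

Eb4 Db4 A3 D4 Bbb3

From F♯ up to D is a minor sixth; apply that to each pitch.
G3 gives Eb4
F3 gives Db4
C#3 gives A3
F#3 gives D4
Db3 gives Bbb3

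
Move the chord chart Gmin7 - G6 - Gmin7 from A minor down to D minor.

Cmin7 C6 Cmin7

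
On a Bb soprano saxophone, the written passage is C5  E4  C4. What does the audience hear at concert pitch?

Bb4 D4 Bb3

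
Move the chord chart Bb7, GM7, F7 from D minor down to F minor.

Db7 BbM7 Ab7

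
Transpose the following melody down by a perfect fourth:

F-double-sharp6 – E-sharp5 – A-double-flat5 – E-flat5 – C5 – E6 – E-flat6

F##6: a fourth down reaches C, and 5 semitones makes it C##6.
E#5: a fourth down reaches B, and 5 semitones makes it B#4.
A perfect fourth down from Abb5 gives Ebb5.
Eb5 down a perfect fourth is Bb4.
A perfect fourth down from C5 gives G4.
E6 down a perfect fourth is B5.
Eb6: a fourth down reaches B, and 5 semitones makes it Bb5.

C##6 B#4 Ebb5 Bb4 G4 B5 Bb5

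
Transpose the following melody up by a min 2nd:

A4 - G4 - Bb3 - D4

Bb4 Ab4 Cb4 Eb4

A4 up a minor second is Bb4.
G4: a second up reaches A, and 1 semitone makes it Ab4.
Bb3: a second up reaches C, and 1 semitone makes it Cb4.
D4 up a minor second is Eb4.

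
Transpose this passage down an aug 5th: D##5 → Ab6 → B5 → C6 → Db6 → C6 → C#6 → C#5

G#4 Dbb6 Eb5 Fb5 Gbb5 Fb5 F5 F4

D##5: a fifth down reaches G, and 8 semitones makes it G#4.
Ab6 down an augmented fifth is Dbb6.
An augmented fifth down from B5 gives Eb5.
An augmented fifth down from C6 gives Fb5.
An augmented fifth down from Db6 gives Gbb5.
An augmented fifth down from C6 gives Fb5.
An augmented fifth down from C#6 gives F5.
C#5 down an augmented fifth is F4.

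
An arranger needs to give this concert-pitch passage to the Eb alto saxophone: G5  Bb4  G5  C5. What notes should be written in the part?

E6 G5 E6 A5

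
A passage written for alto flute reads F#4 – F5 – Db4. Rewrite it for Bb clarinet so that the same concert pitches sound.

D#4 D5 Bb3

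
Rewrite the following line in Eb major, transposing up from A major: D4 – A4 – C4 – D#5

From A up to Eb is a diminished fifth; apply that to each pitch.
D4 -> Ab4
A4 -> Eb5
C4 -> Gb4
D#5 -> A5

Ab4 Eb5 Gb4 A5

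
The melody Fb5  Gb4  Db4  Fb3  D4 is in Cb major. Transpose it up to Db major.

From Cb up to Db is a major second; apply that to each pitch.
Fb5 to Gb5
Gb4 to Ab4
Db4 to Eb4
Fb3 to Gb3
D4 to E4

Gb5 Ab4 Eb4 Gb3 E4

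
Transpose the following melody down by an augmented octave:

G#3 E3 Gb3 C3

G2 Eb2 Gbb2 Cb2

G#3: an octave down reaches G, and 13 semitones makes it G2.
E3: an octave down reaches E, and 13 semitones makes it Eb2.
Gb3 down an augmented octave is Gbb2.
An augmented octave down from C3 gives Cb2.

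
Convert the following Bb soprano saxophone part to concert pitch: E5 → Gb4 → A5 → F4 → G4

The Bb soprano saxophone sounds a major second below written, so transpose each written note down a major second.
E5 gives D5
Gb4 gives Fb4
A5 gives G5
F4 gives Eb4
G4 gives F4

D5 Fb4 G5 Eb4 F4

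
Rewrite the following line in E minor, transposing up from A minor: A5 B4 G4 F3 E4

From A up to E is a perfect fifth; apply that to each pitch.
A5 -> E6
B4 -> F#5
G4 -> D5
F3 -> C4
E4 -> B4

E6 F#5 D5 C4 B4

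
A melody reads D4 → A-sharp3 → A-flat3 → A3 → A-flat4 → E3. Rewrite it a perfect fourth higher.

D4 gives G4
A#3 gives D#4
Ab3 gives Db4
A3 gives D4
Ab4 gives Db5
E3 gives A3

G4 D#4 Db4 D4 Db5 A3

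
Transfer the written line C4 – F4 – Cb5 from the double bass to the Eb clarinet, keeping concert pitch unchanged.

A2 D3 Ab3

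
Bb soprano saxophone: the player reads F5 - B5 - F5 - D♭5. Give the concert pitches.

The Bb soprano saxophone sounds a major second below written, so transpose each written note down a major second.
F5 -> Eb5
B5 -> A5
F5 -> Eb5
Db5 -> Cb5

Eb5 A5 Eb5 Cb5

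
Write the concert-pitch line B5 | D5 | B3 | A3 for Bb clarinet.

Written C4 sounds as Bb3 on the Bb clarinet, so concert pitches are written a major second up.
B5 → C#6
D5 → E5
B3 → C#4
A3 → B3

C#6 E5 C#4 B3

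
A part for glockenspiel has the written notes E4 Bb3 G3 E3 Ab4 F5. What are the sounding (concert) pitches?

E6 Bb5 G5 E5 Ab6 F7

The glockenspiel sounds a perfect fifteenth above written, so transpose each written note up a perfect fifteenth.
E4 gives E6
Bb3 gives Bb5
G3 gives G5
E3 gives E5
Ab4 gives Ab6
F5 gives F7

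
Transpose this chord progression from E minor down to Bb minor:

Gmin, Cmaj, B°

Dbmin Gbmaj F°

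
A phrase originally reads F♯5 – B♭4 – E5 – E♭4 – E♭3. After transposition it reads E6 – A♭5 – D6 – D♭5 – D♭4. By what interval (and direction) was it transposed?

up a minor seventh

From F#5 to E6 is 7 letter names — a seventh of some quality.
F#5 to E6 is 10 semitones, which makes it a minor seventh; the second version is higher, so the direction is up.
Checking another pair — Eb3 → Db4 — gives the same interval.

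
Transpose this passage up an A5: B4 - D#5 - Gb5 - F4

B4 becomes F##5
D#5 becomes A##5
Gb5 becomes D6
F4 becomes C#5

F##5 A##5 D6 C#5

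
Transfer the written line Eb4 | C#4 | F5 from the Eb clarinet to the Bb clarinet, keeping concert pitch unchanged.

Ab4 F#4 Bb5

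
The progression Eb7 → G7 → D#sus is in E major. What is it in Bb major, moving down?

Bbb7 Db7 Asus

E major down to Bb major is an augmented fourth; each chord root moves by that interval while the quality stays the same.
Eb7: root Eb down an augmented fourth → Bbb, giving Bbb7.
G7: root G down an augmented fourth → Db, giving Db7.
D#sus: root D# down an augmented fourth → A, giving Asus.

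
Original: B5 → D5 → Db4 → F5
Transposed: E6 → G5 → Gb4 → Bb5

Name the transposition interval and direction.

From B5 to E6 is 4 letter names — a fourth of some quality.
B5 to E6 is 5 semitones, which makes it a perfect fourth; the second version is higher, so the direction is up.
Checking another pair — F5 → Bb5 — gives the same interval.

up a perfect fourth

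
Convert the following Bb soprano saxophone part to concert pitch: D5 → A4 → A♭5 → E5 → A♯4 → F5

The Bb soprano saxophone sounds a major second below written, so transpose each written note down a major second.
D5 gives C5
A4 gives G4
Ab5 gives Gb5
E5 gives D5
A#4 gives G#4
F5 gives Eb5

C5 G4 Gb5 D5 G#4 Eb5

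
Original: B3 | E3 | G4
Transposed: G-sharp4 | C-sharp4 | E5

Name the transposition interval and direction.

From B3 to G#4 is 6 letter names — a sixth of some quality.
B3 to G#4 is 9 semitones, which makes it a major sixth; the second version is higher, so the direction is up.
Checking another pair — G4 → E5 — gives the same interval.

up a major sixth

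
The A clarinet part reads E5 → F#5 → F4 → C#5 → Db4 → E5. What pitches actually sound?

The A clarinet sounds a minor third below written, so transpose each written note down a minor third.
E5 gives C#5
F#5 gives D#5
F4 gives D4
C#5 gives A#4
Db4 gives Bb3
E5 gives C#5

C#5 D#5 D4 A#4 Bb3 C#5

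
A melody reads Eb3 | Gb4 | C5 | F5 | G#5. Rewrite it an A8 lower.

An augmented octave down from Eb3 gives Ebb2.
An augmented octave down from Gb4 gives Gbb3.
An augmented octave down from C5 gives Cb4.
An augmented octave down from F5 gives Fb4.
An augmented octave down from G#5 gives G4.

Ebb2 Gbb3 Cb4 Fb4 G4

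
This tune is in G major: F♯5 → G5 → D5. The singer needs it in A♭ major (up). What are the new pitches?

G major to A♭ major up is a minor second, so every note moves up by that interval.
F#5 -> G5
G5 -> Ab5
D5 -> Eb5

G5 Ab5 Eb5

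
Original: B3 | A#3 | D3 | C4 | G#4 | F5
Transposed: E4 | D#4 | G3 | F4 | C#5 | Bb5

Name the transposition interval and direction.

Take the first pair: B3 → E4. B to E spans 4 letter names, so the interval is some kind of fourth.
B3 to E4 is 5 semitones, which makes it a perfect fourth; the second version is higher, so the direction is up.
Checking another pair — F5 → Bb5 — gives the same interval.

up a perfect fourth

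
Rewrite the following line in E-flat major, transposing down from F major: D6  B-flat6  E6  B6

C6 Ab6 D6 A6

From F down to E-flat is a major second; apply that to each pitch.
D6 → C6
Bb6 → Ab6
E6 → D6
B6 → A6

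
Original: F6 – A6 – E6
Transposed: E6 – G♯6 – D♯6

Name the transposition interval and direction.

down a minor second

From F6 to E6 is 2 letter names — a second of some quality.
E6 to F6 is 1 semitone, which makes it a minor second; the second version is lower, so the direction is down.
Checking another pair — E6 → D#6 — gives the same interval.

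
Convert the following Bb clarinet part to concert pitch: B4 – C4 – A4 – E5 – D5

A4 Bb3 G4 D5 C5

The Bb clarinet sounds a major second below written, so transpose each written note down a major second.
B4 -> A4
C4 -> Bb3
A4 -> G4
E5 -> D5
D5 -> C5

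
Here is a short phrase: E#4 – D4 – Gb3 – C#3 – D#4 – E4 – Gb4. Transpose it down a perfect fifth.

E#4 -> A#3
D4 -> G3
Gb3 -> Cb3
C#3 -> F#2
D#4 -> G#3
E4 -> A3
Gb4 -> Cb4

A#3 G3 Cb3 F#2 G#3 A3 Cb4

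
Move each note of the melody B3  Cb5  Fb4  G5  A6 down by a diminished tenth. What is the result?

A diminished tenth down from B3 gives G##2.
Cb5 down a diminished tenth is A3.
A diminished tenth down from Fb4 gives D3.
G5: a tenth down reaches E, and 14 semitones makes it E#4.
A6 down a diminished tenth is F##5.

G##2 A3 D3 E#4 F##5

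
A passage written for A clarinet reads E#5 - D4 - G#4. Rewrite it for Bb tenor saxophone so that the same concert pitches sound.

First find concert pitch: the A clarinet sounds a minor third below written, so E#5 D4 G#4 sounds C##5 B3 E#4.
Then write for Bb tenor saxophone: it sounds a major ninth below written, so the part must be a major ninth above concert.
C##5 → D##6
B3 → C#5
E#4 → F##5

D##6 C#5 F##5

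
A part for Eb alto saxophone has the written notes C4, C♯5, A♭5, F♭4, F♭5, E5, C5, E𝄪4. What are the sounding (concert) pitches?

Written C4 on the Eb alto saxophone sounds as Eb3, a major sixth lower; apply that shift to every note.
C4 to Eb3
C#5 to E4
Ab5 to Cb5
Fb4 to Abb3
Fb5 to Abb4
E5 to G4
C5 to Eb4
E##4 to G##3

Eb3 E4 Cb5 Abb3 Abb4 G4 Eb4 G##3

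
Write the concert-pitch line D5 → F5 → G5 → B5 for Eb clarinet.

B4 D5 E5 G#5

Written C4 sounds as Eb4 on the Eb clarinet, so concert pitches are written a minor third down.
D5 -> B4
F5 -> D5
G5 -> E5
B5 -> G#5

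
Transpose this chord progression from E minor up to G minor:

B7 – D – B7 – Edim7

E minor up to G minor is a minor third; each chord root moves by that interval while the quality stays the same.
B7: root B up a minor third → D, giving D7.
D: root D up a minor third → F, giving F.
B7: root B up a minor third → D, giving D7.
Edim7: root E up a minor third → G, giving Gdim7.

D7 F D7 Gdim7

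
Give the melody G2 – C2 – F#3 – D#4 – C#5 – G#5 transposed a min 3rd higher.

Bb2 Eb2 A3 F#4 E5 B5

G2: a third up reaches B, and 3 semitones makes it Bb2.
C2 up a minor third is Eb2.
F#3: a third up reaches A, and 3 semitones makes it A3.
D#4 up a minor third is F#4.
C#5 up a minor third is E5.
G#5 up a minor third is B5.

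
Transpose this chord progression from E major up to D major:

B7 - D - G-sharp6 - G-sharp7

E major up to D major is a minor seventh; each chord root moves by that interval while the quality stays the same.
B7: root B up a minor seventh → A, giving A7.
D: root D up a minor seventh → C, giving C.
G-sharp6: root G-sharp up a minor seventh → F#, giving F#6.
G-sharp7: root G-sharp up a minor seventh → F#, giving F#7.

A7 C F#6 F#7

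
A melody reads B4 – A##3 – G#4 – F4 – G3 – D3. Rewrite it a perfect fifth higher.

B4 → F#5
A##3 → E##4
G#4 → D#5
F4 → C5
G3 → D4
D3 → A3

F#5 E##4 D#5 C5 D4 A3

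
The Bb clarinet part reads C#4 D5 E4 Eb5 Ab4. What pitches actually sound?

B3 C5 D4 Db5 Gb4

Written C4 on the Bb clarinet sounds as Bb3, a major second lower; apply that shift to every note.
C#4 -> B3
D5 -> C5
E4 -> D4
Eb5 -> Db5
Ab4 -> Gb4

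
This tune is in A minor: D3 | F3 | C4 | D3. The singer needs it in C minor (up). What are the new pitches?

A minor to C minor up is a minor third, so every note moves up by that interval.
D3 becomes F3
F3 becomes Ab3
C4 becomes Eb4
D3 becomes F3

F3 Ab3 Eb4 F3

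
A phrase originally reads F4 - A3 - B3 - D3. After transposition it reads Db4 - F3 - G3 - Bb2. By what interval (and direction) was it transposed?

From F4 to Db4 is 3 letter names — a third of some quality.
Db4 to F4 is 4 semitones, which makes it a major third; the second version is lower, so the direction is down.
Checking another pair — D3 → Bb2 — gives the same interval.

down a major third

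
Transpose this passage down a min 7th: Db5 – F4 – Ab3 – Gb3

Eb4 G3 Bb2 Ab2

Db5 down a minor seventh is Eb4.
F4: a seventh down reaches G, and 10 semitones makes it G3.
A minor seventh down from Ab3 gives Bb2.
Gb3: a seventh down reaches A, and 10 semitones makes it Ab2.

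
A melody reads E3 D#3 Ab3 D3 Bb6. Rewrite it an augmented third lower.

Cb3 Bb2 Fbb3 Bbb2 Gbb6

E3 to Cb3
D#3 to Bb2
Ab3 to Fbb3
D3 to Bbb2
Bb6 to Gbb6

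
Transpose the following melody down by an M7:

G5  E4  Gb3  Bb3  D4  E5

Ab4 F3 Abb2 Cb3 Eb3 F4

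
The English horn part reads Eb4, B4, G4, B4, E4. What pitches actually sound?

Ab3 E4 C4 E4 A3

Written C4 on the English horn sounds as F3, a perfect fifth lower; apply that shift to every note.
Eb4 to Ab3
B4 to E4
G4 to C4
B4 to E4
E4 to A3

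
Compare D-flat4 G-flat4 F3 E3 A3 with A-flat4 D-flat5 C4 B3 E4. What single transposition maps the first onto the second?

up a perfect fifth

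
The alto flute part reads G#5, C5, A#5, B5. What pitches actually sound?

D#5 G4 E#5 F#5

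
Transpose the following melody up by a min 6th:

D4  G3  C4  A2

Bb4 Eb4 Ab4 F3

D4 up a minor sixth is Bb4.
A minor sixth up from G3 gives Eb4.
A minor sixth up from C4 gives Ab4.
A2 up a minor sixth is F3.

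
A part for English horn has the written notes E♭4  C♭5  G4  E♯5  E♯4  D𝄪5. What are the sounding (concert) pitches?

The English horn sounds a perfect fifth below written, so transpose each written note down a perfect fifth.
Eb4 to Ab3
Cb5 to Fb4
G4 to C4
E#5 to A#4
E#4 to A#3
D##5 to G##4

Ab3 Fb4 C4 A#4 A#3 G##4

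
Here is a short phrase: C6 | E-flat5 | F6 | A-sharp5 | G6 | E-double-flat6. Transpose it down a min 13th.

E4 G3 A4 C##4 B4 Gb4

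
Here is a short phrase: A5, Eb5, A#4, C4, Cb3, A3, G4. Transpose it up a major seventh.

A major seventh up from A5 gives G#6.
Eb5 up a major seventh is D6.
A#4 up a major seventh is G##5.
A major seventh up from C4 gives B4.
A major seventh up from Cb3 gives Bb3.
A3 up a major seventh is G#4.
G4: a seventh up reaches F, and 11 semitones makes it F#5.

G#6 D6 G##5 B4 Bb3 G#4 F#5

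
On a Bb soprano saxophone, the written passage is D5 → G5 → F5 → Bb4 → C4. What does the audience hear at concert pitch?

C5 F5 Eb5 Ab4 Bb3

Written C4 on the Bb soprano saxophone sounds as Bb3, a major second lower; apply that shift to every note.
D5 becomes C5
G5 becomes F5
F5 becomes Eb5
Bb4 becomes Ab4
C4 becomes Bb3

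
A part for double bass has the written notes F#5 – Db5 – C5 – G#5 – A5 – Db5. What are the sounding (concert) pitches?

The double bass sounds a perfect octave below written, so transpose each written note down a perfect octave.
F#5 -> F#4
Db5 -> Db4
C5 -> C4
G#5 -> G#4
A5 -> A4
Db5 -> Db4

F#4 Db4 C4 G#4 A4 Db4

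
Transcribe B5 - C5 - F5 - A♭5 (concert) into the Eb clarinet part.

The Eb clarinet sounds a minor third above written, so the written part must be a minor third below concert — transpose each note down.
B5 → G#5
C5 → A4
F5 → D5
Ab5 → F5

G#5 A4 D5 F5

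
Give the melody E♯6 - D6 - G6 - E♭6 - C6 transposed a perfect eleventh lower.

B#4 A4 D5 Bb4 G4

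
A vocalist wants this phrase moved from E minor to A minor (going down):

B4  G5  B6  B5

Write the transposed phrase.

E4 C5 E6 E5

E minor to A minor down is a perfect fifth, so every note moves down by that interval.
B4 becomes E4
G5 becomes C5
B6 becomes E6
B5 becomes E5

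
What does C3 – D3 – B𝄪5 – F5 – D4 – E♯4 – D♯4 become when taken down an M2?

Bb2 C3 A##5 Eb5 C4 D#4 C#4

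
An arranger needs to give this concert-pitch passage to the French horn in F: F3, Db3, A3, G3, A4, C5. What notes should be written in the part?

C4 Ab3 E4 D4 E5 G5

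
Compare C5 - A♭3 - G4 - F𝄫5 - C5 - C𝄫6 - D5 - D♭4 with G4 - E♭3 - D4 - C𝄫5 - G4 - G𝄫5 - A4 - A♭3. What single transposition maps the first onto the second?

down a perfect fourth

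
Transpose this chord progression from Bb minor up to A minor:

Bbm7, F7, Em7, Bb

Am7 E7 D#m7 A

Bb minor up to A minor is a major seventh; each chord root moves by that interval while the quality stays the same.
Bbm7: root Bb up a major seventh → A, giving Am7.
F7: root F up a major seventh → E, giving E7.
Em7: root E up a major seventh → D#, giving D#m7.
Bb: root Bb up a major seventh → A, giving A.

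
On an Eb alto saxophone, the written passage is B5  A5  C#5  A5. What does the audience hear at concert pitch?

Written C4 on the Eb alto saxophone sounds as Eb3, a major sixth lower; apply that shift to every note.
B5 gives D5
A5 gives C5
C#5 gives E4
A5 gives C5

D5 C5 E4 C5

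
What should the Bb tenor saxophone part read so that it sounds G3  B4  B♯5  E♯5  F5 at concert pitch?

Written C4 sounds as Bb2 on the Bb tenor saxophone, so concert pitches are written a major ninth up.
G3 → A4
B4 → C#6
B#5 → C##7
E#5 → F##6
F5 → G6

A4 C#6 C##7 F##6 G6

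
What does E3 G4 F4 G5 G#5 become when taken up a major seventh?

D#4 F#5 E5 F#6 F##6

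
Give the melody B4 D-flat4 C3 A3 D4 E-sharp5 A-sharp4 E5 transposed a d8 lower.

B#3 D3 C#2 A#2 D#3 E##4 A##3 E#4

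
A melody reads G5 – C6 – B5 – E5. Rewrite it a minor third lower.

E5 A5 G#5 C#5

G5 down a minor third is E5.
A minor third down from C6 gives A5.
A minor third down from B5 gives G#5.
E5 down a minor third is C#5.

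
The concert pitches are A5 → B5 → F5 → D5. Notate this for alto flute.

D6 E6 Bb5 G5

The alto flute sounds a perfect fourth below written, so the written part must be a perfect fourth above concert — transpose each note up.
A5 -> D6
B5 -> E6
F5 -> Bb5
D5 -> G5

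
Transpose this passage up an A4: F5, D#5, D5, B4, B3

F5 to B5
D#5 to G##5
D5 to G#5
B4 to E#5
B3 to E#4

B5 G##5 G#5 E#5 E#4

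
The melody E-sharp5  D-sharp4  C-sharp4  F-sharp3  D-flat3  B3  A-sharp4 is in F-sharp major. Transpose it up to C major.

F-sharp major to C major up is a diminished fifth, so every note moves up by that interval.
E#5 -> B5
D#4 -> A4
C#4 -> G4
F#3 -> C4
Db3 -> Abb3
B3 -> F4
A#4 -> E5

B5 A4 G4 C4 Abb3 F4 E5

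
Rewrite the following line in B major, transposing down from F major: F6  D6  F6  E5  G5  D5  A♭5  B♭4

B5 G#5 B5 A#4 C#5 G#4 D5 E4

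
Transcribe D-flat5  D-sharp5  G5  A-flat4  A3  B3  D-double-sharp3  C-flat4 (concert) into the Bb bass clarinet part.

Written C4 sounds as Bb2 on the Bb bass clarinet, so concert pitches are written a major ninth up.
Db5 -> Eb6
D#5 -> E#6
G5 -> A6
Ab4 -> Bb5
A3 -> B4
B3 -> C#5
D##3 -> E##4
Cb4 -> Db5

Eb6 E#6 A6 Bb5 B4 C#5 E##4 Db5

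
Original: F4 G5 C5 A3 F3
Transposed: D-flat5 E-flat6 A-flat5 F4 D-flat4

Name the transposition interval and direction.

up a minor sixth

From F4 to Db5 is 6 letter names — a sixth of some quality.
F4 to Db5 is 8 semitones, which makes it a minor sixth; the second version is higher, so the direction is up.
Checking another pair — F3 → Db4 — gives the same interval.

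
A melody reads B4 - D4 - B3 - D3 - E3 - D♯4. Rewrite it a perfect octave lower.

B3 D3 B2 D2 E2 D#3

B4 → B3
D4 → D3
B3 → B2
D3 → D2
E3 → E2
D#4 → D#3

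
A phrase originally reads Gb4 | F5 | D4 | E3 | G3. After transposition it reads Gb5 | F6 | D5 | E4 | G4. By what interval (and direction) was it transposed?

Take the first pair: Gb4 → Gb5. G to G spans 8 letter names, so the interval is some kind of octave.
Gb4 to Gb5 is 12 semitones, which makes it a perfect octave; the second version is higher, so the direction is up.
Checking another pair — G3 → G4 — gives the same interval.

up a perfect octave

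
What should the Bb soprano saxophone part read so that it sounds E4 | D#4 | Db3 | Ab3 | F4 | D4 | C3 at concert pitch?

The Bb soprano saxophone sounds a major second below written, so the written part must be a major second above concert — transpose each note up.
E4 -> F#4
D#4 -> E#4
Db3 -> Eb3
Ab3 -> Bb3
F4 -> G4
D4 -> E4
C3 -> D3

F#4 E#4 Eb3 Bb3 G4 E4 D3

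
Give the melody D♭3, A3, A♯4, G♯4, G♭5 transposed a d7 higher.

Cbb4 Gb4 G5 F5 Fbb6

A diminished seventh up from Db3 gives Cbb4.
A diminished seventh up from A3 gives Gb4.
A#4 up a diminished seventh is G5.
G#4: a seventh up reaches F, and 9 semitones makes it F5.
Gb5: a seventh up reaches F, and 9 semitones makes it Fbb6.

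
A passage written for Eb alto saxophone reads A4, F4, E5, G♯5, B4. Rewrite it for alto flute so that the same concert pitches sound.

F4 Db4 C5 E5 G4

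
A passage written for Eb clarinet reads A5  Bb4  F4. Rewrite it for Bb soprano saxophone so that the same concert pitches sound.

D6 Eb5 Bb4

First find concert pitch: the Eb clarinet sounds a minor third above written, so A5 Bb4 F4 sounds C6 Db5 Ab4.
Then write for Bb soprano saxophone: it sounds a major second below written, so the part must be a major second above concert.
C6 → D6
Db5 → Eb5
Ab4 → Bb4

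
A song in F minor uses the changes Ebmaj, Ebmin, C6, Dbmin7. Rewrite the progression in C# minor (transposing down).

Bmaj Bmin G#6 Amin7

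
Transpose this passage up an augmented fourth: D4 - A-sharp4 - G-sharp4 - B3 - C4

D4 to G#4
A#4 to D##5
G#4 to C##5
B3 to E#4
C4 to F#4

G#4 D##5 C##5 E#4 F#4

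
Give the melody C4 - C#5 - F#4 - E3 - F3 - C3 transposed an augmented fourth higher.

C4 to F#4
C#5 to F##5
F#4 to B#4
E3 to A#3
F3 to B3
C3 to F#3

F#4 F##5 B#4 A#3 B3 F#3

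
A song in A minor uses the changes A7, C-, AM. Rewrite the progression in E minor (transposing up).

E7 G- EM

A minor up to E minor is a perfect fifth; each chord root moves by that interval while the quality stays the same.
A7: root A up a perfect fifth → E, giving E7.
C-: root C up a perfect fifth → G, giving G-.
AM: root A up a perfect fifth → E, giving EM.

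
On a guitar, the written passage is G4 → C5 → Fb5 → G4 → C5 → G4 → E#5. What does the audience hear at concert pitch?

The guitar sounds a perfect octave below written, so transpose each written note down a perfect octave.
G4 to G3
C5 to C4
Fb5 to Fb4
G4 to G3
C5 to C4
G4 to G3
E#5 to E#4

G3 C4 Fb4 G3 C4 G3 E#4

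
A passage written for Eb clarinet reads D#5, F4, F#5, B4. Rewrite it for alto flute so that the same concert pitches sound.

B5 Db5 D6 G5

First find concert pitch: the Eb clarinet sounds a minor third above written, so D#5 F4 F#5 B4 sounds F#5 Ab4 A5 D5.
Then write for alto flute: it sounds a perfect fourth below written, so the part must be a perfect fourth above concert.
F#5 → B5
Ab4 → Db5
A5 → D6
D5 → G5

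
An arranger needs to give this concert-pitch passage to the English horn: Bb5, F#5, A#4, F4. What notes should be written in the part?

The English horn sounds a perfect fifth below written, so the written part must be a perfect fifth above concert — transpose each note up.
Bb5 gives F6
F#5 gives C#6
A#4 gives E#5
F4 gives C5

F6 C#6 E#5 C5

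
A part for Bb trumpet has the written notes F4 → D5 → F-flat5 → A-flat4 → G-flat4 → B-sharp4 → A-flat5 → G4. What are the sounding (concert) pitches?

Written C4 on the Bb trumpet sounds as Bb3, a major second lower; apply that shift to every note.
F4 to Eb4
D5 to C5
Fb5 to Ebb5
Ab4 to Gb4
Gb4 to Fb4
B#4 to A#4
Ab5 to Gb5
G4 to F4

Eb4 C5 Ebb5 Gb4 Fb4 A#4 Gb5 F4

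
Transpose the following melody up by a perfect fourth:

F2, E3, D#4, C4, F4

Bb2 A3 G#4 F4 Bb4

A perfect fourth up from F2 gives Bb2.
E3 up a perfect fourth is A3.
D#4: a fourth up reaches G, and 5 semitones makes it G#4.
A perfect fourth up from C4 gives F4.
A perfect fourth up from F4 gives Bb4.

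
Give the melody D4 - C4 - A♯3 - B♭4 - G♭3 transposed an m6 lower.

D4: a sixth down reaches F, and 8 semitones makes it F#3.
C4: a sixth down reaches E, and 8 semitones makes it E3.
A#3 down a minor sixth is C##3.
A minor sixth down from Bb4 gives D4.
Gb3: a sixth down reaches B, and 8 semitones makes it Bb2.

F#3 E3 C##3 D4 Bb2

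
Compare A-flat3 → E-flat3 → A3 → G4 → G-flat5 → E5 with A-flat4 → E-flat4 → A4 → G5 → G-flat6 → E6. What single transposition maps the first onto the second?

From Ab3 to Ab4 is 8 letter names — an octave of some quality.
Ab3 to Ab4 is 12 semitones, which makes it a perfect octave; the second version is higher, so the direction is up.
Checking another pair — E5 → E6 — gives the same interval.

up a perfect octave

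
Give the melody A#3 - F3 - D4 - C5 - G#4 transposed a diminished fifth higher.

A#3 -> E4
F3 -> Cb4
D4 -> Ab4
C5 -> Gb5
G#4 -> D5

E4 Cb4 Ab4 Gb5 D5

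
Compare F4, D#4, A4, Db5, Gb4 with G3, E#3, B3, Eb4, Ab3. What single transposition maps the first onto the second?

down a minor seventh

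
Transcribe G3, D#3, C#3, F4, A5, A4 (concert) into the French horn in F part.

The French horn in F sounds a perfect fifth below written, so the written part must be a perfect fifth above concert — transpose each note up.
G3 gives D4
D#3 gives A#3
C#3 gives G#3
F4 gives C5
A5 gives E6
A4 gives E5

D4 A#3 G#3 C5 E6 E5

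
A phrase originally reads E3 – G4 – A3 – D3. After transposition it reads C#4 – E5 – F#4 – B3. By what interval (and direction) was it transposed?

up a major sixth

Take the first pair: E3 → C#4. E to C spans 6 letter names, so the interval is some kind of sixth.
E3 to C#4 is 9 semitones, which makes it a major sixth; the second version is higher, so the direction is up.
Checking another pair — D3 → B3 — gives the same interval.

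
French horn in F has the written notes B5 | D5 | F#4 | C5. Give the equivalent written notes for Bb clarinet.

F#5 A4 C#4 G4

First find concert pitch: the French horn in F sounds a perfect fifth below written, so B5 D5 F#4 C5 sounds E5 G4 B3 F4.
Then write for Bb clarinet: it sounds a major second below written, so the part must be a major second above concert.
E5 → F#5
G4 → A4
B3 → C#4
F4 → G4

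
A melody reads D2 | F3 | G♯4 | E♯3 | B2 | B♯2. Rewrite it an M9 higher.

E3 G4 A#5 F##4 C#4 C##4

D2 → E3
F3 → G4
G#4 → A#5
E#3 → F##4
B2 → C#4
B#2 → C##4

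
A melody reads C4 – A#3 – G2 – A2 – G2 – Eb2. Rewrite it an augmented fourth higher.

C4 to F#4
A#3 to D##4
G2 to C#3
A2 to D#3
G2 to C#3
Eb2 to A2

F#4 D##4 C#3 D#3 C#3 A2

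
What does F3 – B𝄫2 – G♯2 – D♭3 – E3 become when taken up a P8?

F3: an octave up reaches F, and 12 semitones makes it F4.
Bbb2: an octave up reaches B, and 12 semitones makes it Bbb3.
G#2: an octave up reaches G, and 12 semitones makes it G#3.
Db3 up a perfect octave is Db4.
E3 up a perfect octave is E4.

F4 Bbb3 G#3 Db4 E4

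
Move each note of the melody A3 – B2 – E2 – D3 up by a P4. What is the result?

D4 E3 A2 G3

A3 becomes D4
B2 becomes E3
E2 becomes A2
D3 becomes G3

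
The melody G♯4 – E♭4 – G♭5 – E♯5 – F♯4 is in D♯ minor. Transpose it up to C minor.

F5 Dbb5 Fbb6 D6 Eb5

From D♯ up to C is a diminished seventh; apply that to each pitch.
G#4 becomes F5
Eb4 becomes Dbb5
Gb5 becomes Fbb6
E#5 becomes D6
F#4 becomes Eb5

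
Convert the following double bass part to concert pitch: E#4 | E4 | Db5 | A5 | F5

Written C4 on the double bass sounds as C3, a perfect octave lower; apply that shift to every note.
E#4 to E#3
E4 to E3
Db5 to Db4
A5 to A4
F5 to F4

E#3 E3 Db4 A4 F4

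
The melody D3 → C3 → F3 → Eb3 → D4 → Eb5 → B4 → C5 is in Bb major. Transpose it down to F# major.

A#2 G#2 C#3 B2 A#3 B4 F##4 G#4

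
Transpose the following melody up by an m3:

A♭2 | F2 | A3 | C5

Cb3 Ab2 C4 Eb5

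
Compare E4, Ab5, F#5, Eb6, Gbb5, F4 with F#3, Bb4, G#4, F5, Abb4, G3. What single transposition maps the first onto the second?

down a minor seventh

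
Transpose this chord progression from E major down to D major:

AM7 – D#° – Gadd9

E major down to D major is a major second; each chord root moves by that interval while the quality stays the same.
AM7: root A down a major second → G, giving GM7.
D#°: root D# down a major second → C#, giving C#°.
Gadd9: root G down a major second → F, giving Fadd9.

GM7 C#° Fadd9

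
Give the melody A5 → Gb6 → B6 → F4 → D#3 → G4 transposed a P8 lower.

A5 -> A4
Gb6 -> Gb5
B6 -> B5
F4 -> F3
D#3 -> D#2
G4 -> G3

A4 Gb5 B5 F3 D#2 G3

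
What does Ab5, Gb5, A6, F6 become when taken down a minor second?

G5 F5 G#6 E6

Ab5 becomes G5
Gb5 becomes F5
A6 becomes G#6
F6 becomes E6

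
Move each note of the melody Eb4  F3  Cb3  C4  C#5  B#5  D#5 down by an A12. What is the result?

Abb2 Bbb1 Fbb1 Fb2 F3 E4 G3

An augmented twelfth down from Eb4 gives Abb2.
F3 down an augmented twelfth is Bbb1.
An augmented twelfth down from Cb3 gives Fbb1.
An augmented twelfth down from C4 gives Fb2.
C#5: a twelfth down reaches F, and 20 semitones makes it F3.
B#5: a twelfth down reaches E, and 20 semitones makes it E4.
An augmented twelfth down from D#5 gives G3.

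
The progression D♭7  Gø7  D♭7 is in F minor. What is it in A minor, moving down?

F7 Bø7 F7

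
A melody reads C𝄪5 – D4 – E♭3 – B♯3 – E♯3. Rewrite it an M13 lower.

E#3 F2 Gb1 D#2 G#1

C##5 down a major thirteenth is E#3.
D4: a thirteenth down reaches F, and 21 semitones makes it F2.
Eb3 down a major thirteenth is Gb1.
A major thirteenth down from B#3 gives D#2.
E#3 down a major thirteenth is G#1.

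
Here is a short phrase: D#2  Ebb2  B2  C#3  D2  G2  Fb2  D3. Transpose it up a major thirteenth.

B#3 Cb4 G#4 A#4 B3 E4 Db4 B4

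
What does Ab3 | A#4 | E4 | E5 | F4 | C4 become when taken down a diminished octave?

A2 A##3 E#3 E#4 F#3 C#3

Ab3 gives A2
A#4 gives A##3
E4 gives E#3
E5 gives E#4
F4 gives F#3
C4 gives C#3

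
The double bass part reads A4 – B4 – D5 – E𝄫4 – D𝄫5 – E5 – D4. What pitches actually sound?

A3 B3 D4 Ebb3 Dbb4 E4 D3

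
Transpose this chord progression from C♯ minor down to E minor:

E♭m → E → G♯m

Gbm G Bm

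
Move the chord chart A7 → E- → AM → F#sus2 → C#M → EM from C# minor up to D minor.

Bb7 F- BbM Gsus2 DM FM

C# minor up to D minor is a minor second; each chord root moves by that interval while the quality stays the same.
A7: root A up a minor second → Bb, giving Bb7.
E-: root E up a minor second → F, giving F-.
AM: root A up a minor second → Bb, giving BbM.
F#sus2: root F# up a minor second → G, giving Gsus2.
C#M: root C# up a minor second → D, giving DM.
EM: root E up a minor second → F, giving FM.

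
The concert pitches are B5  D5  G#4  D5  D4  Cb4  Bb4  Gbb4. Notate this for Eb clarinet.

The Eb clarinet sounds a minor third above written, so the written part must be a minor third below concert — transpose each note down.
B5 becomes G#5
D5 becomes B4
G#4 becomes E#4
D5 becomes B4
D4 becomes B3
Cb4 becomes Ab3
Bb4 becomes G4
Gbb4 becomes Ebb4

G#5 B4 E#4 B4 B3 Ab3 G4 Ebb4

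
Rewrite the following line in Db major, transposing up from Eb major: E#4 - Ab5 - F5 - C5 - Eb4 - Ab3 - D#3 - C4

D#5 Gb6 Eb6 Bb5 Db5 Gb4 C#4 Bb4

From Eb up to Db is a minor seventh; apply that to each pitch.
E#4 gives D#5
Ab5 gives Gb6
F5 gives Eb6
C5 gives Bb5
Eb4 gives Db5
Ab3 gives Gb4
D#3 gives C#4
C4 gives Bb4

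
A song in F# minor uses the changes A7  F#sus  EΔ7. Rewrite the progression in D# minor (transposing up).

F#7 D#sus C#Δ7

F# minor up to D# minor is a major sixth; each chord root moves by that interval while the quality stays the same.
A7: root A up a major sixth → F#, giving F#7.
F#sus: root F# up a major sixth → D#, giving D#sus.
EΔ7: root E up a major sixth → C#, giving C#Δ7.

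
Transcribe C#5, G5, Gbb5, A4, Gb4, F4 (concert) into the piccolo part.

C#4 G4 Gbb4 A3 Gb3 F3

Written C4 sounds as C5 on the piccolo, so concert pitches are written a perfect octave down.
C#5 becomes C#4
G5 becomes G4
Gbb5 becomes Gbb4
A4 becomes A3
Gb4 becomes Gb3
F4 becomes F3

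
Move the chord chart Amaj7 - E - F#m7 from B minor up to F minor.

Ebmaj7 Bb Cm7

B minor up to F minor is a diminished fifth; each chord root moves by that interval while the quality stays the same.
Amaj7: root A up a diminished fifth → Eb, giving Ebmaj7.
E: root E up a diminished fifth → Bb, giving Bb.
F#m7: root F# up a diminished fifth → C, giving Cm7.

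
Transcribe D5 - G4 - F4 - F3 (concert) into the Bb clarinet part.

E5 A4 G4 G3

The Bb clarinet sounds a major second below written, so the written part must be a major second above concert — transpose each note up.
D5 -> E5
G4 -> A4
F4 -> G4
F3 -> G3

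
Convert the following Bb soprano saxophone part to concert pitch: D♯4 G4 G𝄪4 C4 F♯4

Written C4 on the Bb soprano saxophone sounds as Bb3, a major second lower; apply that shift to every note.
D#4 to C#4
G4 to F4
G##4 to F##4
C4 to Bb3
F#4 to E4

C#4 F4 F##4 Bb3 E4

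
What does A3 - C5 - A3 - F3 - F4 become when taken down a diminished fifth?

D#3 F#4 D#3 B2 B3

A3: a fifth down reaches D, and 6 semitones makes it D#3.
A diminished fifth down from C5 gives F#4.
A3: a fifth down reaches D, and 6 semitones makes it D#3.
A diminished fifth down from F3 gives B2.
A diminished fifth down from F4 gives B3.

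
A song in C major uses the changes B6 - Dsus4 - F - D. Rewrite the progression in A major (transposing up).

G#6 Bsus4 D B

C major up to A major is a major sixth; each chord root moves by that interval while the quality stays the same.
B6: root B up a major sixth → G#, giving G#6.
Dsus4: root D up a major sixth → B, giving Bsus4.
F: root F up a major sixth → D, giving D.
D: root D up a major sixth → B, giving B.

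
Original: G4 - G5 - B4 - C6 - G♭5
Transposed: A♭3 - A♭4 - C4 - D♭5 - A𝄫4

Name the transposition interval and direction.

down a major seventh

From G4 to Ab3 is 7 letter names — a seventh of some quality.
Ab3 to G4 is 11 semitones, which makes it a major seventh; the second version is lower, so the direction is down.
Checking another pair — Gb5 → Abb4 — gives the same interval.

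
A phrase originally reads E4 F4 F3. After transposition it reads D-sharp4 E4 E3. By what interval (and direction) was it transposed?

down a minor second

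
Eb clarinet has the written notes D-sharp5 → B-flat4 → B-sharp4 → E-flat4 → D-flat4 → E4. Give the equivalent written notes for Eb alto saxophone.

First find concert pitch: the Eb clarinet sounds a minor third above written, so D-sharp5 B-flat4 B-sharp4 E-flat4 D-flat4 E4 sounds F#5 Db5 D#5 Gb4 Fb4 G4.
Then write for Eb alto saxophone: it sounds a major sixth below written, so the part must be a major sixth above concert.
F#5 → D#6
Db5 → Bb5
D#5 → B#5
Gb4 → Eb5
Fb4 → Db5
G4 → E5

D#6 Bb5 B#5 Eb5 Db5 E5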